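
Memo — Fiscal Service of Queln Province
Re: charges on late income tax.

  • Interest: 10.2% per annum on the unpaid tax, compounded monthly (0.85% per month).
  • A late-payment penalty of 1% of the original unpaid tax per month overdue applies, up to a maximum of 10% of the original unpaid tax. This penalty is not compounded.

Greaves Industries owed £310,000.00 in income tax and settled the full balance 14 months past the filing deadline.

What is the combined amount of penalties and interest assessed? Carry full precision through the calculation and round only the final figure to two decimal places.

Penalty (uncapped): 14 × 1% × £310,000.00 = £43,400.00; cap = 10% × £310,000.00 = £31,000.00 → penalty = £31,000.00
Interest: £310,000.00 × ((1 + 0.0085)^14 − 1) = £310,000.00 × 0.1258036… = £38,999.1181…
Penalties + interest = £31,000.0000 + £38,999.1181… = £69,999.12

£69,999.12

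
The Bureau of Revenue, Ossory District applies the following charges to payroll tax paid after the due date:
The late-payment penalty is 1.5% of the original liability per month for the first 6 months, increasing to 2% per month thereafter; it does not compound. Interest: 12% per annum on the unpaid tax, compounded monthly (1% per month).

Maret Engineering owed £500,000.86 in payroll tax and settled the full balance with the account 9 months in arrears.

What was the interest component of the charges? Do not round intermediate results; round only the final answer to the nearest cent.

Interest: £500,000.86 × ((1 + 0.01)^9 − 1) = £500,000.86 × 0.0936853… = £46,842.7169…

£46,842.72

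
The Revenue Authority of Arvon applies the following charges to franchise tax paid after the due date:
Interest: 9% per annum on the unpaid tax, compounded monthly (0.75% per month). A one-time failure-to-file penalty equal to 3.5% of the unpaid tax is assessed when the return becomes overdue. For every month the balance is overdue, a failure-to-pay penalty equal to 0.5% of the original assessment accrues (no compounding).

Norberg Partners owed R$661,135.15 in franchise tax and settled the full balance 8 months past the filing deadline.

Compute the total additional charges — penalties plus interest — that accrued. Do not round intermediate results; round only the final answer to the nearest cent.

R$90,310.30

Failure-to-file penalty: 3.5% × R$661,135.15 = R$23,139.73…
Failure-to-pay penalty: 8 × 0.5% × R$661,135.15 = R$26,445.41…
Interest: R$661,135.15 × ((1 + 0.0075)^8 − 1) = R$661,135.15 × 0.0615988… = R$40,725.1635…
Penalties + interest = R$49,585.1363… + R$40,725.1635… = R$90,310.30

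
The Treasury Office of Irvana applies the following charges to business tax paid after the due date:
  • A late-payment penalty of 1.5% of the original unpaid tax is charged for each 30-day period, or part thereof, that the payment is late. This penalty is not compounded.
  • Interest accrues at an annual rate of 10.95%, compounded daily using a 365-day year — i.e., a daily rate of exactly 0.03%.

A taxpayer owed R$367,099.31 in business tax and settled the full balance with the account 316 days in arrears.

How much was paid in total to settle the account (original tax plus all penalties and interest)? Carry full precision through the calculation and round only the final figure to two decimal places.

Penalty periods: ⌈316/30⌉ = 11; penalty = 11 × 1.5% × R$367,099.31 = R$60,571.39…
Interest: R$367,099.31 × ((1 + 0.0003)^316 − 1) = R$367,099.31 × 0.09942331… = R$36,498.2302…
Total = R$367,099.31 + R$60,571.3862… + R$36,498.2302… = R$464,168.93

R$464,168.93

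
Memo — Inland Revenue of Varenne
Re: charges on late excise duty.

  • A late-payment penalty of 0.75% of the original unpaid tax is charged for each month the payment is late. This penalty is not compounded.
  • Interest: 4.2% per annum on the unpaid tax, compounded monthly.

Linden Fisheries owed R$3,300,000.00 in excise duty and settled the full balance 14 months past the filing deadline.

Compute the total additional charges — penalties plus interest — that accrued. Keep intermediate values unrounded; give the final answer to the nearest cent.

R$511,930.68

Late-payment penalty = 0.75% × R$3,300,000.00 × 14 mo = R$346,500.00
Interest (4.2%/yr ÷ 12 = 0.35%/month): R$3,300,000.00 × ((1 + 0.0035)^14 − 1) = R$165,430.6756…
Penalties + interest = R$346,500.0000 + R$165,430.6756… = R$511,930.68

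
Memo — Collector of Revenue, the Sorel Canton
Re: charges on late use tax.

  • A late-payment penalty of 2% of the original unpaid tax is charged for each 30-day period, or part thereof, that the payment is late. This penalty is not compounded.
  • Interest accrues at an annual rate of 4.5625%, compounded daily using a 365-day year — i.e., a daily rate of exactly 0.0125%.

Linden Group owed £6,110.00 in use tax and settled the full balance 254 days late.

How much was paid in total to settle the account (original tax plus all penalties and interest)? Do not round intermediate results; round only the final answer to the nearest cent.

Penalty periods: ⌈254/30⌉ = 9; penalty = 9 × 2% × £6,110.00 = £1,099.80
Interest: £6,110.00 × ((1 + 0.000125)^254 − 1) = £6,110.00 × 0.03225736… = £197.0925…
Total = £6,110.00 + £1,099.8000 + £197.0925… = £7,406.89

£7,406.89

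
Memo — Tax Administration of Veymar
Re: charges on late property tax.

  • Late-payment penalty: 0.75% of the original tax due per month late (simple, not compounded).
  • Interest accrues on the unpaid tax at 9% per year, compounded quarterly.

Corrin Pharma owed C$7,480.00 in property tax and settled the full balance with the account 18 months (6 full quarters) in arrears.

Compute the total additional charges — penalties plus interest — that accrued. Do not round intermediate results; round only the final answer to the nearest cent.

C$2,078.13

Late-payment penalty: 18 × 0.75% × C$7,480.00 = C$1,009.80
Interest (9%/yr ÷ 4 = 2.25%/quarter): C$7,480.00 × ((1 + 0.0225)^6 − 1) = C$1,068.3343…
Penalties + interest = C$1,009.8000 + C$1,068.3343… = C$2,078.13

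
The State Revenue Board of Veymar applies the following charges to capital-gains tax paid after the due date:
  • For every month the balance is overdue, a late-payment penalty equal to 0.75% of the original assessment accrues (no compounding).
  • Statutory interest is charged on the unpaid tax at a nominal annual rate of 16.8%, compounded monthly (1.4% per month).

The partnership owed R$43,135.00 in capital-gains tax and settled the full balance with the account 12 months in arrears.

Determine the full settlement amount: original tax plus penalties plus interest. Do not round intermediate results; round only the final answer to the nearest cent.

Late-payment penalty: 12 × 0.75% × R$43,135.00 = R$3,882.15
Interest: R$43,135.00 × ((1 + 0.014)^12 − 1) = R$43,135.00 × 0.1815591… = R$7,831.5530…
Total = R$43,135.00 + R$3,882.1500 + R$7,831.5530… = R$54,848.70

R$54,848.70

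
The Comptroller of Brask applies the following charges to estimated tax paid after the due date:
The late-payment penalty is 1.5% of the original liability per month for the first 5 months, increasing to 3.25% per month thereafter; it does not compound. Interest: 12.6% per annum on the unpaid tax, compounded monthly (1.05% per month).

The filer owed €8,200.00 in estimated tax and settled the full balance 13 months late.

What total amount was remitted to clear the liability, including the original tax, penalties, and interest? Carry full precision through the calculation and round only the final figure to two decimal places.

Penalty, months 1–5: 5 × 1.5% × €8,200.00 = €615.00
Penalty, months 6–13: 8 × 3.25% × €8,200.00 = €2,132.00
Interest: €8,200.00 × ((1 + 0.0105)^13 − 1) = €8,200.00 × 0.1454394… = €1,192.6034…
Total = €8,200.00 + €2,747.0000 + €1,192.6034… = €12,139.60

€12,139.60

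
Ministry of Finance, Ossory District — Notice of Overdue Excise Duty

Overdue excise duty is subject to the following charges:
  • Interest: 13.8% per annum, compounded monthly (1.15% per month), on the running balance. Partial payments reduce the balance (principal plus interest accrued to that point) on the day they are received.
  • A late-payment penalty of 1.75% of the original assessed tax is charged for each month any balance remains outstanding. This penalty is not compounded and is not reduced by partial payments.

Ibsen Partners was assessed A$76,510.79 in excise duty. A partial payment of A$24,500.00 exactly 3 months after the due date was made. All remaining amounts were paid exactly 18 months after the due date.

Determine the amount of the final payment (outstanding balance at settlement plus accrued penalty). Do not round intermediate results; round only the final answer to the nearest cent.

A$89,012.73

Balance at month 3: A$76,510.7900 × (1 + 0.0115)^3 = A$79,180.8843…
After A$24,500.00 payment: A$79,180.8843… − A$24,500.00 = A$54,680.8843…
Balance at month 18: A$54,680.8843… × (1 + 0.0115)^15 = A$64,911.8274…
Penalty: 18 × 1.75% × A$76,510.79 = A$24,100.90…
Final settlement = outstanding balance + penalty = A$64,911.8274… + A$24,100.90… = A$89,012.73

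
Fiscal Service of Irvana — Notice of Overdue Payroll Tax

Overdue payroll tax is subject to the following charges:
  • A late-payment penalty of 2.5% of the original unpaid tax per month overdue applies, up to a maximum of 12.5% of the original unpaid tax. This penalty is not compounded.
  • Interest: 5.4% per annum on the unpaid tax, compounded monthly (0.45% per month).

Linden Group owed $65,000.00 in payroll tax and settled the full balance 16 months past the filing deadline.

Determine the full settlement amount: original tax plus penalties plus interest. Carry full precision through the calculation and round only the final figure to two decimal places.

Penalty (uncapped): 16 × 2.5% × $65,000.00 = $26,000.00; cap = 12.5% × $65,000.00 = $8,125.00 → penalty = $8,125.00
Interest: $65,000.00 × ((1 + 0.0045)^16 − 1) = $65,000.00 × 0.0744818… = $4,841.3160…
Total = $65,000.00 + $8,125.0000 + $4,841.3160… = $77,966.32

$77,966.32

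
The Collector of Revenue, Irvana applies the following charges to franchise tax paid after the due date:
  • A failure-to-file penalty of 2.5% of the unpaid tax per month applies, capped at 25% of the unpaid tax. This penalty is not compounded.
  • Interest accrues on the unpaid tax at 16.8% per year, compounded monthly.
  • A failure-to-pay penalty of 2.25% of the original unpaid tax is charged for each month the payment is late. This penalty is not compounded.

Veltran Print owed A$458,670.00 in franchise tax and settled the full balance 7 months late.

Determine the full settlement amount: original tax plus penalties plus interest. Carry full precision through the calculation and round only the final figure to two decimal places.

Failure-to-file: 7 × 2.5% × A$458,670.00 = A$80,267.25 (under the 25% cap)
Failure-to-pay penalty = 2.25% × A$458,670.00 × 7 mo = A$72,240.53…
Interest (16.8%/yr ÷ 12 = 1.4%/month): A$458,670.00 × ((1 + 0.014)^7 − 1) = A$46,882.2183…
Total = A$458,670.00 + A$152,507.7750 + A$46,882.2183… = A$658,059.99

A$658,059.99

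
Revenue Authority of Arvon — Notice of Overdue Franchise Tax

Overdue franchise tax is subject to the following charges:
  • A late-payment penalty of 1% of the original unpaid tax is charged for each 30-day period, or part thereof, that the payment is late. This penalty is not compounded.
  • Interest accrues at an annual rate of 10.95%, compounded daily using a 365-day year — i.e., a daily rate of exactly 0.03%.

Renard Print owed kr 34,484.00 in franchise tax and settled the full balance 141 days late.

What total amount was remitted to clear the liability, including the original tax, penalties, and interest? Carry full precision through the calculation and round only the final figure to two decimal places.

kr 37,697.94

Penalty periods: ⌈141/30⌉ = 5; penalty = 5 × 1% × kr 34,484.00 = kr 1,724.20
Interest: kr 34,484.00 × ((1 + 0.0003)^141 − 1) = kr 34,484.00 × 0.04320078… = kr 1,489.7356…
Total = kr 34,484.00 + kr 1,724.2000 + kr 1,489.7356… = kr 37,697.94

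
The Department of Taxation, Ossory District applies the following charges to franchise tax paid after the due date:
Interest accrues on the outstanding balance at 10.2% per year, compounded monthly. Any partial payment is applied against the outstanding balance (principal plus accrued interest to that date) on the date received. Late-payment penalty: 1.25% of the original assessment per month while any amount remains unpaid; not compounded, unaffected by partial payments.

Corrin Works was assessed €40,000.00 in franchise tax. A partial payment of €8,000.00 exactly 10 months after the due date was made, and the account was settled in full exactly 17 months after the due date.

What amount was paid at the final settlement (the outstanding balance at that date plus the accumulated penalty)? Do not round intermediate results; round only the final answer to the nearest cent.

€46,201.94

Monthly rate = 10.2% ÷ 12 = 0.85%
Balance at month 10: €40,000.0000 × (1 + 0.0085)^10 = €43,533.0421…
After €8,000.00 payment: €43,533.0421… − €8,000.00 = €35,533.0421…
Balance at month 17: €35,533.0421… × (1 + 0.0085)^7 = €37,701.9409…
Penalty: 17 × 1.25% × €40,000.00 = €8,500.00
Final settlement = outstanding balance + penalty = €37,701.9409… + €8,500.00 = €46,201.94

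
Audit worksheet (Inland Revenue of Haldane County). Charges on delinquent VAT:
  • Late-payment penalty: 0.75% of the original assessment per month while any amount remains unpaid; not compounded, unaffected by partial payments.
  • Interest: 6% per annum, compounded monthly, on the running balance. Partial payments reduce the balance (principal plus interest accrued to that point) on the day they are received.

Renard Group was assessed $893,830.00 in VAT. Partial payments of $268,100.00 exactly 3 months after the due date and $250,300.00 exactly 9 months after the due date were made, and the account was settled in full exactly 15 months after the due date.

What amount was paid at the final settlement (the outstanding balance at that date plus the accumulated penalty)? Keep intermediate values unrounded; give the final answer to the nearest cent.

$521,281.72

Monthly rate = 6% ÷ 12 = 0.5%
Balance at month 3: $893,830.0000 × (1 + 0.005)^3 = $907,304.5990…
After $268,100.00 payment: $907,304.5990… − $268,100.00 = $639,204.5990…
Balance at month 9: $639,204.5990… × (1 + 0.005)^6 = $658,622.0427…
After $250,300.00 payment: $658,622.0427… − $250,300.00 = $408,322.0427…
Balance at month 15: $408,322.0427… × (1 + 0.005)^6 = $420,725.8494…
Penalty: 15 × 0.75% × $893,830.00 = $100,555.88…
Final settlement = outstanding balance + penalty = $420,725.8494… + $100,555.88… = $521,281.72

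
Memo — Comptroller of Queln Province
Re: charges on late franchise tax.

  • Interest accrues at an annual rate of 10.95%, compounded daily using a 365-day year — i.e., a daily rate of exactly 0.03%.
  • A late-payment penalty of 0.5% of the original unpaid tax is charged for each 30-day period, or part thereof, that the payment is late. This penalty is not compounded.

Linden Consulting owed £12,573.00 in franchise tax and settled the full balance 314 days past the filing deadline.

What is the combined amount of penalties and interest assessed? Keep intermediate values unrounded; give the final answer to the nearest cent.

£1,933.27

Penalty periods: ⌈314/30⌉ = 11; penalty = 11 × 0.5% × £12,573.00 = £691.52…
Interest: £12,573.00 × ((1 + 0.0003)^314 − 1) = £12,573.00 × 0.09876396… = £1,241.7592…
Penalties + interest = £691.5150 + £1,241.7592… = £1,933.27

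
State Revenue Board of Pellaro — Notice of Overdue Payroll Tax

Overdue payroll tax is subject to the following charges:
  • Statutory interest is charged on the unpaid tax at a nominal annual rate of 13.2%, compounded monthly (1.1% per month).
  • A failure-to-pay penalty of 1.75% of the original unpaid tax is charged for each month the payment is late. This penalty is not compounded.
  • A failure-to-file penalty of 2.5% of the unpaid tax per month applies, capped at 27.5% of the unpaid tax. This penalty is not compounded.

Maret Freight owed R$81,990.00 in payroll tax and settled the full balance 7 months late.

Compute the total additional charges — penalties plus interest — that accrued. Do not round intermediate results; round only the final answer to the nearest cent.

Failure-to-file: 7 × 2.5% × R$81,990.00 = R$14,348.25 (under the 27.5% cap)
Failure-to-pay penalty: 7 × 1.75% × R$81,990.00 = R$10,043.78…
Interest: R$81,990.00 × ((1 + 0.011)^7 − 1) = R$81,990.00 × 0.0795881… = R$6,525.4284…
Penalties + interest = R$24,392.0250 + R$6,525.4284… = R$30,917.45

R$30,917.45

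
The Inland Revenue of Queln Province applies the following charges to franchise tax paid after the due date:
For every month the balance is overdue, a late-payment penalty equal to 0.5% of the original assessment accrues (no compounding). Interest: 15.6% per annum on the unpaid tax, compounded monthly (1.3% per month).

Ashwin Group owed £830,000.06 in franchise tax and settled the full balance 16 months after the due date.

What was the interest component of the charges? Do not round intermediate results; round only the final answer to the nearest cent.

£190,538.10

Interest: £830,000.06 × ((1 + 0.013)^16 − 1) = £830,000.06 × 0.2295640… = £190,538.1024…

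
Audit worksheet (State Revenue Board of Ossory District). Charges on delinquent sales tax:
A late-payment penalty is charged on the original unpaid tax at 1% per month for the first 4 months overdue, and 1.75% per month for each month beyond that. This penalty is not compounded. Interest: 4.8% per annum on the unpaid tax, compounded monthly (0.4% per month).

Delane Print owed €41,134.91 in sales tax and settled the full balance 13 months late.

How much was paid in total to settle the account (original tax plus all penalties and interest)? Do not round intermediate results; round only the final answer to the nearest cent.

Penalty, months 1–4: 4 × 1% × €41,134.91 = €1,645.40…
Penalty, months 5–13: 9 × 1.75% × €41,134.91 = €6,478.75…
Interest: €41,134.91 × ((1 + 0.004)^13 − 1) = €41,134.91 × 0.0532665… = €2,191.1122…
Total = €41,134.91 + €8,124.1447… + €2,191.1122… = €51,450.17

€51,450.17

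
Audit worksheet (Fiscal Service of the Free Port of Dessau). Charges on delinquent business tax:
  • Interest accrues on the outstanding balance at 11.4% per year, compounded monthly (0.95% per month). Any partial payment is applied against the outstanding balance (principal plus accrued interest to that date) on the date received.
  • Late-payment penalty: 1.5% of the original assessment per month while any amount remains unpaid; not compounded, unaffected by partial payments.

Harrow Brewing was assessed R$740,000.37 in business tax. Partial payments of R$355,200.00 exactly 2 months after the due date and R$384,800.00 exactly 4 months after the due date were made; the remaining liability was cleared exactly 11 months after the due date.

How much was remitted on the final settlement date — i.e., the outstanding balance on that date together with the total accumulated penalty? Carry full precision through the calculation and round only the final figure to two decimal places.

Balance at month 2: R$740,000.3700 × (1 + 0.0095)^2 = R$754,127.1621…
After R$355,200.00 payment: R$754,127.1621… − R$355,200.00 = R$398,927.1621…
Balance at month 4: R$398,927.1621… × (1 + 0.0095)^2 = R$406,542.7813…
After R$384,800.00 payment: R$406,542.7813… − R$384,800.00 = R$21,742.7813…
Balance at month 11: R$21,742.7813… × (1 + 0.0095)^7 = R$23,230.5430…
Penalty: 11 × 1.5% × R$740,000.37 = R$122,100.06…
Final settlement = outstanding balance + penalty = R$23,230.5430… + R$122,100.06… = R$145,330.60

R$145,330.60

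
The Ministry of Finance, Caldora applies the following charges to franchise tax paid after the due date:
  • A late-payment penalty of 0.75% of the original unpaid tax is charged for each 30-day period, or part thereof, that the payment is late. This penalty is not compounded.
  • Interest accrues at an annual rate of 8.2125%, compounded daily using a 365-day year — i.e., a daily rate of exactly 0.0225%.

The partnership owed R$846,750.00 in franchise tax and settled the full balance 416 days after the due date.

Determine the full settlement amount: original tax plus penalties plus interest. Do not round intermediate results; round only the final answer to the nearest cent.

R$1,018,732.42

Penalty periods: ⌈416/30⌉ = 14; penalty = 14 × 0.75% × R$846,750.00 = R$88,908.75
Interest: R$846,750.00 × ((1 + 0.000225)^416 − 1) = R$846,750.00 × 0.09810885… = R$83,073.6674…
Total = R$846,750.00 + R$88,908.7500 + R$83,073.6674… = R$1,018,732.42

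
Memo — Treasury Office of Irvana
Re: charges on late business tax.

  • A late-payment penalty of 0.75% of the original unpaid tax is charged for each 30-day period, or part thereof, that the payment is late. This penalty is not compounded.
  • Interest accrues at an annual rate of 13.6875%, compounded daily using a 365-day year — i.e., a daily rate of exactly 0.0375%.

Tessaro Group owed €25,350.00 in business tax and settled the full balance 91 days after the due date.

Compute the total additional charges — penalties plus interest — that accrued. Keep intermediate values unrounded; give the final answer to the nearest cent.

Penalty periods: ⌈91/30⌉ = 4; penalty = 4 × 0.75% × €25,350.00 = €760.50
Interest: €25,350.00 × ((1 + 0.000375)^91 − 1) = €25,350.00 × 0.03470732… = €879.8305…
Penalties + interest = €760.5000 + €879.8305… = €1,640.33

€1,640.33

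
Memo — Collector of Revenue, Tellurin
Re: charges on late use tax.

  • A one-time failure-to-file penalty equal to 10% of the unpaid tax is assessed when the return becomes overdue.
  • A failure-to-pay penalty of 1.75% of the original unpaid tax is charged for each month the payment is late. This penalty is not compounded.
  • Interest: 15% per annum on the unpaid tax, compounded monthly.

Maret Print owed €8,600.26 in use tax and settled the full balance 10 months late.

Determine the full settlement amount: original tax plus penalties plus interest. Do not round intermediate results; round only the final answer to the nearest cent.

Failure-to-file penalty: 10% × €8,600.26 = €860.03…
Failure-to-pay penalty = 1.75% × €8,600.26 × 10 mo = €1,505.05…
Interest (15%/yr ÷ 12 = 1.25%/month): €8,600.26 × ((1 + 0.0125)^10 − 1) = €1,137.5635…
Total = €8,600.26 + €2,365.0715 + €1,137.5635… = €12,102.90

€12,102.90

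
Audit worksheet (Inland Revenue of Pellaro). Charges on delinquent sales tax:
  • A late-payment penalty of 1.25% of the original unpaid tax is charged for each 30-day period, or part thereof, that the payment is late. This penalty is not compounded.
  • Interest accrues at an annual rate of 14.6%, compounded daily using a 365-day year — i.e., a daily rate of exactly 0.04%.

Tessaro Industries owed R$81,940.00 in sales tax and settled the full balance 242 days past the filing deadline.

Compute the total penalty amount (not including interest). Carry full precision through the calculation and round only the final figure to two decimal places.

R$9,218.25

Penalty periods: ⌈242/30⌉ = 9; penalty = 9 × 1.25% × R$81,940.00 = R$9,218.25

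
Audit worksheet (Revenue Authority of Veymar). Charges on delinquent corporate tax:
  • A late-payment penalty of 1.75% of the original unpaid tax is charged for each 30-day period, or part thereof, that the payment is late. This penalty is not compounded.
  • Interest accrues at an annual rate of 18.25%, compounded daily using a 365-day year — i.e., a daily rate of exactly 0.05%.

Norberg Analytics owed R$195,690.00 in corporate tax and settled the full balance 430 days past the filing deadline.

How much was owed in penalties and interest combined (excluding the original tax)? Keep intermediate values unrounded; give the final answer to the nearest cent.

R$98,294.16

Penalty periods: ⌈430/30⌉ = 15; penalty = 15 × 1.75% × R$195,690.00 = R$51,368.63…
Interest: R$195,690.00 × ((1 + 0.0005)^430 − 1) = R$195,690.00 × 0.23979528… = R$46,925.5380…
Penalties + interest = R$51,368.6250 + R$46,925.5380… = R$98,294.16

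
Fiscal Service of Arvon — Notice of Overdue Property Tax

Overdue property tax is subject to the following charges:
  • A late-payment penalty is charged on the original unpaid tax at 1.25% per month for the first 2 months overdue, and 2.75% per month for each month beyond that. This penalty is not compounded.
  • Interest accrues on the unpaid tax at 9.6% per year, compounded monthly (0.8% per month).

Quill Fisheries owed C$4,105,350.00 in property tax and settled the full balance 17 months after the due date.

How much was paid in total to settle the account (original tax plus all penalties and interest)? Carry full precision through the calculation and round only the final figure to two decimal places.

C$6,496,971.38

Penalty, months 1–2: 2 × 1.25% × C$4,105,350.00 = C$102,633.75
Penalty, months 3–17: 15 × 2.75% × C$4,105,350.00 = C$1,693,456.88…
Interest: C$4,105,350.00 × ((1 + 0.008)^17 − 1) = C$4,105,350.00 × 0.1450621… = C$595,530.7519…
Total = C$4,105,350.00 + C$1,796,090.6250 + C$595,530.7519… = C$6,496,971.38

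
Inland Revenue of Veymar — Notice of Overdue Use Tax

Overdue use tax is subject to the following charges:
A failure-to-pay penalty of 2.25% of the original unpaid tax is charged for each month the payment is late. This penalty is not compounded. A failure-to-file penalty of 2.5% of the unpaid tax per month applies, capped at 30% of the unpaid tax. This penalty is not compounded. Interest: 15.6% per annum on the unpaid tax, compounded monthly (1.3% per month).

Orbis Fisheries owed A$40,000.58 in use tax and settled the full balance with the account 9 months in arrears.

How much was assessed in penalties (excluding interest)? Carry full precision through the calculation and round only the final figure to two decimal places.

A$17,100.25

Failure-to-file: 9 × 2.5% × A$40,000.58 = A$9,000.13… (under the 30% cap)
Failure-to-pay penalty = 2.25% × A$40,000.58 × 9 mo = A$8,100.12…
Total penalty = A$9,000.13… + A$8,100.12… = A$17,100.25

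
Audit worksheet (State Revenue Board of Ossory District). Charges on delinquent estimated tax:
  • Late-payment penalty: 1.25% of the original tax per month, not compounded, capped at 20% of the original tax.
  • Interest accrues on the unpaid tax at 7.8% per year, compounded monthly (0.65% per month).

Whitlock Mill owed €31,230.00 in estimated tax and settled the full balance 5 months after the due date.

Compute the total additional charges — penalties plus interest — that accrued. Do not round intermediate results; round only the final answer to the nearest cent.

€2,980.13

Penalty: 5 × 1.25% × €31,230.00 = €1,951.88… (below the 20% cap of €6,246.00)
Interest: €31,230.00 × ((1 + 0.0065)^5 − 1) = €31,230.00 × 0.0329253… = €1,028.2557…
Penalties + interest = €1,951.8750 + €1,028.2557… = €2,980.13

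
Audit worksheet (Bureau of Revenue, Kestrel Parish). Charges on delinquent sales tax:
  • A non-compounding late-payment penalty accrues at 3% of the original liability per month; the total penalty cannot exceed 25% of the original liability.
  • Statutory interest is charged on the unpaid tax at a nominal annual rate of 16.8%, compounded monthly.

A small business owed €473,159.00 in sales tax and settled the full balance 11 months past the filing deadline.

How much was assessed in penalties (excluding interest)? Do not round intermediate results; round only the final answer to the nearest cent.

Penalty (uncapped): 11 × 3% × €473,159.00 = €156,142.47; cap = 25% × €473,159.00 = €118,289.75 → penalty = €118,289.75

€118,289.75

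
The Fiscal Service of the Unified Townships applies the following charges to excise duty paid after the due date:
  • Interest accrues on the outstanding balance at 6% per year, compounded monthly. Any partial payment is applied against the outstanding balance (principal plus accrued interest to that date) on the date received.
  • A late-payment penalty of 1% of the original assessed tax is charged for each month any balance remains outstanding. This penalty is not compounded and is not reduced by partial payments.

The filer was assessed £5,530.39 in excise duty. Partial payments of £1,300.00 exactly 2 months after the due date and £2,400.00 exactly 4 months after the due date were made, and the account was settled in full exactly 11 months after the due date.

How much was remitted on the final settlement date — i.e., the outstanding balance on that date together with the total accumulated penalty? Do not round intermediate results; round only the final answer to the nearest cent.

Monthly rate = 6% ÷ 12 = 0.5%
Balance at month 2: £5,530.3900 × (1 + 0.005)^2 = £5,585.8322…
After £1,300.00 payment: £5,585.8322… − £1,300.00 = £4,285.8322…
Balance at month 4: £4,285.8322… × (1 + 0.005)^2 = £4,328.7976…
After £2,400.00 payment: £4,328.7976… − £2,400.00 = £1,928.7976…
Balance at month 11: £1,928.7976… × (1 + 0.005)^7 = £1,997.3266…
Penalty: 11 × 1% × £5,530.39 = £608.34…
Final settlement = outstanding balance + penalty = £1,997.3266… + £608.34… = £2,605.67

£2,605.67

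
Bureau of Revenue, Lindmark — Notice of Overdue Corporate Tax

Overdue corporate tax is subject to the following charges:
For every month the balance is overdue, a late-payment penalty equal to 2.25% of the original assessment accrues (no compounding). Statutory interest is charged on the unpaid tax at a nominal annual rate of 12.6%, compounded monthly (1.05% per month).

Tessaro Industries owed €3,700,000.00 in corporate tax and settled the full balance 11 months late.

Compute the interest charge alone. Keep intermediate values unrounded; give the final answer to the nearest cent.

€450,507.67

Interest: €3,700,000.00 × ((1 + 0.0105)^11 − 1) = €3,700,000.00 × 0.1217588… = €450,507.6669…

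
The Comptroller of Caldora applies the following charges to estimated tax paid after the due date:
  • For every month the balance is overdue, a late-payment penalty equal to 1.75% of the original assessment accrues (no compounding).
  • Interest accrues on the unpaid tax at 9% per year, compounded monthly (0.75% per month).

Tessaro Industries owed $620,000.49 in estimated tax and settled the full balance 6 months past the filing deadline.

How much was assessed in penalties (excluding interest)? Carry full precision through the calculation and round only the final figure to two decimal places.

Late-payment penalty: 6 × 1.75% × $620,000.49 = $65,100.05…

$65,100.05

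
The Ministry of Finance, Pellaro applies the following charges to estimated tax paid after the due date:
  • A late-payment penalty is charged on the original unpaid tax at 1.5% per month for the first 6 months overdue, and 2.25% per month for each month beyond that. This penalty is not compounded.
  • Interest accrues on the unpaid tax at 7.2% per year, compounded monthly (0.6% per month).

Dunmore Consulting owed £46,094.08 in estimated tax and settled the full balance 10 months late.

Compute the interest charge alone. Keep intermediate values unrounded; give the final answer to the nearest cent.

£2,841.52

Interest: £46,094.08 × ((1 + 0.006)^10 − 1) = £46,094.08 × 0.0616462… = £2,841.5246…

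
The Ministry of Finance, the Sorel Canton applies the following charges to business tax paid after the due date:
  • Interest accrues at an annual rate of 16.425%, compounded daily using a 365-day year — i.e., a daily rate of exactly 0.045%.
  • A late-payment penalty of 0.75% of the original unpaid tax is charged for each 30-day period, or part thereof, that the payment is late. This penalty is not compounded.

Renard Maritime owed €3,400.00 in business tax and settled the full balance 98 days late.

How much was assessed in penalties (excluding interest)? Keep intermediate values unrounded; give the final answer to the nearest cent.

€102.00

Penalty periods: ⌈98/30⌉ = 4; penalty = 4 × 0.75% × €3,400.00 = €102.00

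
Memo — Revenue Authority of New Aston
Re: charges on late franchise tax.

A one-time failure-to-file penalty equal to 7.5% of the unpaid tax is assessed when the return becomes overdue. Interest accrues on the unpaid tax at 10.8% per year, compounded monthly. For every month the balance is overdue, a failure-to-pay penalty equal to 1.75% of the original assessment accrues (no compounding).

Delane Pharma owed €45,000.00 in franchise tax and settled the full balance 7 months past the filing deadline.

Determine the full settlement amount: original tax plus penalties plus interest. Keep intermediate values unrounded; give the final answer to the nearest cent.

Failure-to-file penalty: 7.5% × €45,000.00 = €3,375.00
Failure-to-pay penalty = 1.75% × €45,000.00 × 7 mo = €5,512.50
Interest (10.8%/yr ÷ 12 = 0.9%/month): €45,000.00 × ((1 + 0.009)^7 − 1) = €2,912.7036…
Total = €45,000.00 + €8,887.5000 + €2,912.7036… = €56,800.20

€56,800.20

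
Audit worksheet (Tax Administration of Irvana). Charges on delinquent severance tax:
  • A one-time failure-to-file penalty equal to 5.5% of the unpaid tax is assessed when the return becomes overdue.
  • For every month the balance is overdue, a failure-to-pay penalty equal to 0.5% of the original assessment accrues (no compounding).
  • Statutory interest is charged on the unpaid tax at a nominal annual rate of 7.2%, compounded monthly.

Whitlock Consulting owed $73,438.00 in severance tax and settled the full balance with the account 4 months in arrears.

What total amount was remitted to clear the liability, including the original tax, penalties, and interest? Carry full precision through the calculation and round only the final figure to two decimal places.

$80,724.29

Failure-to-file penalty: 5.5% × $73,438.00 = $4,039.09
Failure-to-pay penalty: 4 × 0.5% × $73,438.00 = $1,468.76
Interest (7.2%/yr ÷ 12 = 0.6%/month): $73,438.00 × ((1 + 0.006)^4 − 1) = $1,778.4382…
Total = $73,438.00 + $5,507.8500 + $1,778.4382… = $80,724.29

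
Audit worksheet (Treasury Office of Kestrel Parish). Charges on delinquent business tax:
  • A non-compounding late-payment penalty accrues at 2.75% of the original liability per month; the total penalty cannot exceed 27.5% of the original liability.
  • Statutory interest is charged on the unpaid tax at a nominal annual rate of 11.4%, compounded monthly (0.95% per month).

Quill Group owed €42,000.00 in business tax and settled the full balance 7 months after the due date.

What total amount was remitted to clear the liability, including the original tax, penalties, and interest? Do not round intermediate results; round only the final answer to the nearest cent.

Penalty: 7 × 2.75% × €42,000.00 = €8,085.00 (below the 27.5% cap of €11,550.00)
Interest: €42,000.00 × ((1 + 0.0095)^7 − 1) = €42,000.00 × 0.0684255… = €2,873.8729…
Total = €42,000.00 + €8,085.0000 + €2,873.8729… = €52,958.87

€52,958.87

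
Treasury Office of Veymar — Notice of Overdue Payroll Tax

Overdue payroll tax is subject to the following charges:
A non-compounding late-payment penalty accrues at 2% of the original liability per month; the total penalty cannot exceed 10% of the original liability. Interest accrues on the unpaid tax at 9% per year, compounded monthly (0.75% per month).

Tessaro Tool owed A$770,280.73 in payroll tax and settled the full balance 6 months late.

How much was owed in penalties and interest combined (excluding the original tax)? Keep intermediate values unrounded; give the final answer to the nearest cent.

A$112,347.17

Penalty (uncapped): 6 × 2% × A$770,280.73 = A$92,433.69…; cap = 10% × A$770,280.73 = A$77,028.07… → penalty = A$77,028.07…
Interest: A$770,280.73 × ((1 + 0.0075)^6 − 1) = A$770,280.73 × 0.0458522… = A$35,319.0931…
Penalties + interest = A$77,028.0730 + A$35,319.0931… = A$112,347.17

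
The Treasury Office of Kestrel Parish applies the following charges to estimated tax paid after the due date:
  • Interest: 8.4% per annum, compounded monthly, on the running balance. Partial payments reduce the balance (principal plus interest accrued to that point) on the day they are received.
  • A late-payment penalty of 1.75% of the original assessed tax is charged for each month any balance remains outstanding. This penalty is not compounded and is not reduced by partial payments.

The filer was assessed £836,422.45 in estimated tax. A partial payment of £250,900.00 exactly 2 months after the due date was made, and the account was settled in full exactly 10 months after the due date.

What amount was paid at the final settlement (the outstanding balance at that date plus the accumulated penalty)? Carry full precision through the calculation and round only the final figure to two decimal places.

£777,925.62

Monthly rate = 8.4% ÷ 12 = 0.7%
Balance at month 2: £836,422.4500 × (1 + 0.007)^2 = £848,173.3490…
After £250,900.00 payment: £848,173.3490… − £250,900.00 = £597,273.3490…
Balance at month 10: £597,273.3490… × (1 + 0.007)^8 = £631,551.6890…
Penalty: 10 × 1.75% × £836,422.45 = £146,373.93…
Final settlement = outstanding balance + penalty = £631,551.6890… + £146,373.93… = £777,925.62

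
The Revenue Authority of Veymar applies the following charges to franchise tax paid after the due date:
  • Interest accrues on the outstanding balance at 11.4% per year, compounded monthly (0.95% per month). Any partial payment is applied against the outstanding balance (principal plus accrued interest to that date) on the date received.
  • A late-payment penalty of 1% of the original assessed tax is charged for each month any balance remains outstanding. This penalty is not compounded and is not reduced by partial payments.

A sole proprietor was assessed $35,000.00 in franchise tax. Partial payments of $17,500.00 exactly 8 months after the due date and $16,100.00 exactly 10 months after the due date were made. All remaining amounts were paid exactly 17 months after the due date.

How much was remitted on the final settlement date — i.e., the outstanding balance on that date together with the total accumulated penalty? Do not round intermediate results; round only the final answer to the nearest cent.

Balance at month 8: $35,000.0000 × (1 + 0.0095)^8 = $37,750.1456…
After $17,500.00 payment: $37,750.1456… − $17,500.00 = $20,250.1456…
Balance at month 10: $20,250.1456… × (1 + 0.0095)^2 = $20,636.7259…
After $16,100.00 payment: $20,636.7259… − $16,100.00 = $4,536.7259…
Balance at month 17: $4,536.7259… × (1 + 0.0095)^7 = $4,847.1538…
Penalty: 17 × 1% × $35,000.00 = $5,950.00
Final settlement = outstanding balance + penalty = $4,847.1538… + $5,950.00 = $10,797.15

$10,797.15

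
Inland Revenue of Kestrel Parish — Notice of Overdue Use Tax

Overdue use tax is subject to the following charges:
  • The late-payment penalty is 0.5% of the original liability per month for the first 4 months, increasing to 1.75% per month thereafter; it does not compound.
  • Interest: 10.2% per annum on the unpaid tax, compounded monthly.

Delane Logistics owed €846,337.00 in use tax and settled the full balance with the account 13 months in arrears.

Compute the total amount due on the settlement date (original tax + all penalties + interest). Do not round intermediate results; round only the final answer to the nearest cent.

€1,095,003.45

Penalty, months 1–4: 4 × 0.5% × €846,337.00 = €16,926.74
Penalty, months 5–13: 9 × 1.75% × €846,337.00 = €133,298.08…
Interest (10.2%/yr ÷ 12 = 0.85%/month): €846,337.00 × ((1 + 0.0085)^13 − 1) = €98,441.6288…
Total = €846,337.00 + €150,224.8175 + €98,441.6288… = €1,095,003.45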